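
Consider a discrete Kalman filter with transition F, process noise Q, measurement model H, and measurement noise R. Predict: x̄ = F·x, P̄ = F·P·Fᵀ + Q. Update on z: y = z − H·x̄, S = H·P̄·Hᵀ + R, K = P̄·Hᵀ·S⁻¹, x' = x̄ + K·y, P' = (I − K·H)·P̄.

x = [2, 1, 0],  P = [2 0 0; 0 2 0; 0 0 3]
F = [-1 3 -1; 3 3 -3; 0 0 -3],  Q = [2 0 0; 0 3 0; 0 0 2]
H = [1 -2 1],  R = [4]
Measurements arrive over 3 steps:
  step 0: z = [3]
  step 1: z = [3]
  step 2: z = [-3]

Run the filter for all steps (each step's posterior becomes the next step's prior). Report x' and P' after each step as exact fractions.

step 0: x' = [-3/37, -87/37, -80/37], P' = [909/37 609/37 301/37; 609/37 678/37 663/37; 301/37 663/37 1009/37]
step 1: x' = [-309303/64613, -42975/64613, 417236/64613], P' = [1134819/64613 -759885/64613 -2675281/64613; -759885/64613 2736240/64613 6105705/64613; -2675281/64613 6105705/64613 14911923/64613]
step 2: x' = [-862912593/110896481, 982651239/110896481, 2508815056/110896481], P' = [4576136769/110896481 -7162841499/110896481 -18866316475/110896481; -7162841499/110896481 17885984442/110896481 42550142235/110896481; -18866316475/110896481 42550142235/110896481 103604313473/110896481]

step 0: x̄ = F·x = [1, 9, 0]
step 0: P̄ = F·P·Fᵀ + Q = [25 21 9; 21 66 27; 9 27 29]
step 0: y = z − H·x̄ = [20]
step 0: S = H·P̄·Hᵀ + R = [148]
step 0: K = P̄·Hᵀ·S⁻¹ = [-2/37; -21/37; -4/37]
step 0: x' = x̄ + K·y = [-3/37, -87/37, -80/37]
step 0: P' = (I − K·H)·P̄ = [909/37 609/37 301/37; 609/37 678/37 663/37; 301/37 663/37 1009/37]
step 1: x̄ = F·x = [-178/37, -30/37, 240/37]
step 1: P̄ = F·P·Fᵀ + Q = [1064/37 2100/37 -2037/37; 2100/37 17085/37 405/37; -2037/37 405/37 9155/37]
step 1: y = z − H·x̄ = [-11/37]
step 1: S = H·P̄·Hᵀ + R = [64613/37]
step 1: K = P̄·Hᵀ·S⁻¹ = [-5173/64613; -31665/64613; 6308/64613]
step 1: x' = x̄ + K·y = [-309303/64613, -42975/64613, 417236/64613]
step 1: P' = (I − K·H)·P̄ = [1134819/64613 -759885/64613 -2675281/64613; -759885/64613 2736240/64613 6105705/64613; -2675281/64613 6105705/64613 14911923/64613]
step 2: x̄ = F·x = [-236858/64613, -2308542/64613, -1251708/64613]
step 2: P̄ = F·P·Fᵀ + Q = [3376646/64613 -11870298/64613 -18241419/64613; -11870298/64613 93815115/64613 103333491/64613; -18241419/64613 103333491/64613 134336533/64613]
step 2: y = z − H·x̄ = [-3322357/64613]
step 2: S = H·P̄·Hᵀ + R = [110896481/64613]
step 2: K = P̄·Hᵀ·S⁻¹ = [8875823/110896481; -96167037/110896481; -90571868/110896481]
step 2: x' = x̄ + K·y = [-862912593/110896481, 982651239/110896481, 2508815056/110896481]
step 2: P' = (I − K·H)·P̄ = [4576136769/110896481 -7162841499/110896481 -18866316475/110896481; -7162841499/110896481 17885984442/110896481 42550142235/110896481; -18866316475/110896481 42550142235/110896481 103604313473/110896481]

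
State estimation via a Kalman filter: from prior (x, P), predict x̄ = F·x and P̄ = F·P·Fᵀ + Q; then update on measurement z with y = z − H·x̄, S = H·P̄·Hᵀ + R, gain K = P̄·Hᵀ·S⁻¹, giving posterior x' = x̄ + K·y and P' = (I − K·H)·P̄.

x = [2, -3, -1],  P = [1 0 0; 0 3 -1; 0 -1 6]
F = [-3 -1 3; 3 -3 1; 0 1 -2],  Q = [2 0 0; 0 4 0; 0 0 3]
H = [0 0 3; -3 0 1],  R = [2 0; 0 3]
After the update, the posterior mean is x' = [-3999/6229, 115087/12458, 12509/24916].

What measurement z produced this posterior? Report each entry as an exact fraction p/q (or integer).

x̄ = F·x = [-6, 14, -1]
P̄ = F·P·Fᵀ + Q = [74 28 -44; 28 52 -28; -44 -28 34]
S = H·P̄·Hᵀ + R = [308 498; 498 967]
K = P̄·Hᵀ·S⁻¹ = [603/6229 -2024/6229; -6363/12458 917/6229; 7983/24916 83/12458]
x' − x̄ = [33375/6229, -59325/12458, 37425/24916] = K·y
y = (KᵀK)⁻¹·Kᵀ·(x' − x̄) = [5, -15]
z = y + H·x̄ = [5, -15] + [-3, 17] = [2, 2]

z = [2, 2]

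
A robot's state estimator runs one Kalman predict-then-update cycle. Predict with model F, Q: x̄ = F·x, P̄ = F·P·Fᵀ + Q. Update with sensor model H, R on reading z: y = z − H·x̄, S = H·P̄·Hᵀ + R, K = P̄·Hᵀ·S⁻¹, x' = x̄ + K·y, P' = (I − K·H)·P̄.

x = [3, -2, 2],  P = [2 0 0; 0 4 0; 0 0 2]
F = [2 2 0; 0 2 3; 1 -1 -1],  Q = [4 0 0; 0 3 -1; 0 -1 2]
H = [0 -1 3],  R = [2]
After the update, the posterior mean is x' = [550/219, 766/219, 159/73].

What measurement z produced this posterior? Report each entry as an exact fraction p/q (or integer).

z = [3]

x̄ = F·x = [2, 2, 3]
P̄ = F·P·Fᵀ + Q = [28 16 -4; 16 37 -15; -4 -15 10]
S = H·P̄·Hᵀ + R = [219]
K = P̄·Hᵀ·S⁻¹ = [-28/219; -82/219; 15/73]
x' − x̄ = [112/219, 328/219, -60/73] = K·y
y = (KᵀK)⁻¹·Kᵀ·(x' − x̄) = [-4]
z = y + H·x̄ = [-4] + [7] = [3]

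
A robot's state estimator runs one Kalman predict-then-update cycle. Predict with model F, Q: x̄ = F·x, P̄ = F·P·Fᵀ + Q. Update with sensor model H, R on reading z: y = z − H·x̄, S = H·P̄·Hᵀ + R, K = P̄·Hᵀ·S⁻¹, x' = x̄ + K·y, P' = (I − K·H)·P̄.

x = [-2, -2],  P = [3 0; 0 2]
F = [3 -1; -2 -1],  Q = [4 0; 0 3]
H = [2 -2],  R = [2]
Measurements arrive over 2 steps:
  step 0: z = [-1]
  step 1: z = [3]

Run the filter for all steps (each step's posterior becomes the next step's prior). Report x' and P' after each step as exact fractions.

step 0: x̄ = F·x = [-4, 6]
step 0: P̄ = F·P·Fᵀ + Q = [33 -16; -16 17]
step 0: y = z − H·x̄ = [19]
step 0: S = H·P̄·Hᵀ + R = [330]
step 0: K = P̄·Hᵀ·S⁻¹ = [49/165; -1/5]
step 0: x' = x̄ + K·y = [271/165, 11/5]
step 0: P' = (I − K·H)·P̄ = [643/165 18/5; 18/5 19/5]
step 1: x̄ = F·x = [30/11, -181/33]
step 1: P̄ = F·P·Fᵀ + Q = [234/11 -255/11; -255/11 1214/33]
step 1: y = z − H·x̄ = [-443/33]
step 1: S = H·P̄·Hᵀ + R = [13850/33]
step 1: K = P̄·Hᵀ·S⁻¹ = [1467/6925; -1979/6925]
step 1: x' = x̄ + K·y = [-807/6925, -11416/6925]
step 1: P' = (I − K·H)·P̄ = [16884/6925 15417/6925; 15417/6925 17396/6925]

step 0: x' = [271/165, 11/5], P' = [643/165 18/5; 18/5 19/5]
step 1: x' = [-807/6925, -11416/6925], P' = [16884/6925 15417/6925; 15417/6925 17396/6925]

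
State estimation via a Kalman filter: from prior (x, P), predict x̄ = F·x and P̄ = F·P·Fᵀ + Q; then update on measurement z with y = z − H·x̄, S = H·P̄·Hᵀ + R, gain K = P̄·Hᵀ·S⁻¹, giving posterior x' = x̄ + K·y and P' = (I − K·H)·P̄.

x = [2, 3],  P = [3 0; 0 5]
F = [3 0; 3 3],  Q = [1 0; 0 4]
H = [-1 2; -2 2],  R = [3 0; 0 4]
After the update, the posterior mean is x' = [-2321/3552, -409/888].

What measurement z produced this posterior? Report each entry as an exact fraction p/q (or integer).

x̄ = F·x = [6, 15]
P̄ = F·P·Fᵀ + Q = [28 27; 27 76]
S = H·P̄·Hᵀ + R = [227 198; 198 204]
K = P̄·Hᵀ·S⁻¹ = [475/592 -2801/3552; 127/148 -313/888]
x' − x̄ = [-23633/3552, -13729/888] = K·y
y = (KᵀK)⁻¹·Kᵀ·(x' − x̄) = [-25, -17]
z = y + H·x̄ = [-25, -17] + [24, 18] = [-1, 1]

z = [-1, 1]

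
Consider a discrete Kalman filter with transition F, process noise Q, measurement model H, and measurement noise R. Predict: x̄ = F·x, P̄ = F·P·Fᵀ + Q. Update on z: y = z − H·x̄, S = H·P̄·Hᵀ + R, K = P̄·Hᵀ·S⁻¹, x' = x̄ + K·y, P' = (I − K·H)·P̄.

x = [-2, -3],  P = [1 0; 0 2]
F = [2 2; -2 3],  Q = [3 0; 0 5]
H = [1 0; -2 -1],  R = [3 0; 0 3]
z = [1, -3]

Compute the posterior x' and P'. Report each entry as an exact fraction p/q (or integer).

x' = [-41/376, 23/8]
P' = [579/376 -21/8; -21/8 57/8]

x̄ = F·x = [-10, -5]
P̄ = F·P·Fᵀ + Q = [15 8; 8 27]
y = z − H·x̄ = [11, -28]
S = H·P̄·Hᵀ + R = [18 -38; -38 122]
K = P̄·Hᵀ·S⁻¹ = [193/376 -57/376; -7/8 -5/8]
x' = x̄ + K·y = [-41/376, 23/8]
P' = (I − K·H)·P̄ = [579/376 -21/8; -21/8 57/8]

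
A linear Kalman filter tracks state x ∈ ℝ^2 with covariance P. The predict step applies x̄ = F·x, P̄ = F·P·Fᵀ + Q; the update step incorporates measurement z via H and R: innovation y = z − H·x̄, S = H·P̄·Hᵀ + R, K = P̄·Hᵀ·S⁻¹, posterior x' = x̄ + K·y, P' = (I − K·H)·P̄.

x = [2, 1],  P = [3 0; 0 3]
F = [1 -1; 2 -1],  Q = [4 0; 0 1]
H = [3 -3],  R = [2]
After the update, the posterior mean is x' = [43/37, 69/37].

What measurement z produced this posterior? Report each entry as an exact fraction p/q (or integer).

x̄ = F·x = [1, 3]
P̄ = F·P·Fᵀ + Q = [10 9; 9 16]
S = H·P̄·Hᵀ + R = [74]
K = P̄·Hᵀ·S⁻¹ = [3/74; -21/74]
x' − x̄ = [6/37, -42/37] = K·y
y = (KᵀK)⁻¹·Kᵀ·(x' − x̄) = [4]
z = y + H·x̄ = [4] + [-6] = [-2]

z = [-2]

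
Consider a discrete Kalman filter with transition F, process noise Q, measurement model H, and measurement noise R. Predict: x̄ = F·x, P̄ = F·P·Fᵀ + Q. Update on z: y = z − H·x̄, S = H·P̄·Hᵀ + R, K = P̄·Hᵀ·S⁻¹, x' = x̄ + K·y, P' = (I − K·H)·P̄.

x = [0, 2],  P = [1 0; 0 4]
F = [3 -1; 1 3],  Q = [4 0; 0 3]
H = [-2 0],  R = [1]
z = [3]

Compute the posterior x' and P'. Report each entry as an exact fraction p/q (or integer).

x' = [-104/69, 132/23]
P' = [17/69 -3/23; -3/23 812/23]

x̄ = F·x = [-2, 6]
P̄ = F·P·Fᵀ + Q = [17 -9; -9 40]
y = z − H·x̄ = [-1]
S = H·P̄·Hᵀ + R = [69]
K = P̄·Hᵀ·S⁻¹ = [-34/69; 6/23]
x' = x̄ + K·y = [-104/69, 132/23]
P' = (I − K·H)·P̄ = [17/69 -3/23; -3/23 812/23]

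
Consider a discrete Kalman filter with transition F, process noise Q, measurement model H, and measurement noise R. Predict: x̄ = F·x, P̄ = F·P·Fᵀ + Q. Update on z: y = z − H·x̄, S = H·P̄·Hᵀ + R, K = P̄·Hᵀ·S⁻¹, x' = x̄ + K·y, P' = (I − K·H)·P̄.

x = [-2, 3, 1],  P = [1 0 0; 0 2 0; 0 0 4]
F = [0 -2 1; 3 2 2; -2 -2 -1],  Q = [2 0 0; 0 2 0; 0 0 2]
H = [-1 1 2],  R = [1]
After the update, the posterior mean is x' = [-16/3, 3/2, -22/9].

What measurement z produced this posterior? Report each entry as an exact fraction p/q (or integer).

x̄ = F·x = [-5, 2, -3]
P̄ = F·P·Fᵀ + Q = [14 0 4; 0 35 -22; 4 -22 18]
S = H·P̄·Hᵀ + R = [18]
K = P̄·Hᵀ·S⁻¹ = [-1/3; -1/2; 5/9]
x' − x̄ = [-1/3, -1/2, 5/9] = K·y
y = (KᵀK)⁻¹·Kᵀ·(x' − x̄) = [1]
z = y + H·x̄ = [1] + [1] = [2]

z = [2]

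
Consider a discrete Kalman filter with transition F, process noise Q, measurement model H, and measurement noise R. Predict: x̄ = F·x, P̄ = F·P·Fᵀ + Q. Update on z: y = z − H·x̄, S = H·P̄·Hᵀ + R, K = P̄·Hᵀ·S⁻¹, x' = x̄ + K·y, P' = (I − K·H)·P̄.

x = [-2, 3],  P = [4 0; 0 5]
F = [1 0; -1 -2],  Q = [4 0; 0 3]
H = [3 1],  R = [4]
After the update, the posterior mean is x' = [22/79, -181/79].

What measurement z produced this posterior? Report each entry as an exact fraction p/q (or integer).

x̄ = F·x = [-2, -4]
P̄ = F·P·Fᵀ + Q = [8 -4; -4 27]
S = H·P̄·Hᵀ + R = [79]
K = P̄·Hᵀ·S⁻¹ = [20/79; 15/79]
x' − x̄ = [180/79, 135/79] = K·y
y = (KᵀK)⁻¹·Kᵀ·(x' − x̄) = [9]
z = y + H·x̄ = [9] + [-10] = [-1]

z = [-1]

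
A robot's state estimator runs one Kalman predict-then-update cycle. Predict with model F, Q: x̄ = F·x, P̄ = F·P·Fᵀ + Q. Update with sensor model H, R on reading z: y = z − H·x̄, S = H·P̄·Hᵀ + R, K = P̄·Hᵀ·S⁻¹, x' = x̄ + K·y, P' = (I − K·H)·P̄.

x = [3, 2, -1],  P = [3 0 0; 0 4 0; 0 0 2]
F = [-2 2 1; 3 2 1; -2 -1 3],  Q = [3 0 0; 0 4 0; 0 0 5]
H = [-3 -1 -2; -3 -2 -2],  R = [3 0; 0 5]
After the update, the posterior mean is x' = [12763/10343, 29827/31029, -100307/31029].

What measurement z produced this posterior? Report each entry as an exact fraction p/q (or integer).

z = [1, 2]

x̄ = F·x = [-3, 12, -11]
P̄ = F·P·Fᵀ + Q = [33 0 10; 0 49 -20; 10 -20 39]
S = H·P̄·Hᵀ + R = [545 551; 551 614]
K = P̄·Hᵀ·S⁻¹ = [-2499/10343 238/10343; 26432/31029 -26651/31029; -16564/31029 11428/31029]
x' − x̄ = [43792/10343, -342521/31029, 241012/31029] = K·y
y = (KᵀK)⁻¹·Kᵀ·(x' − x̄) = [-18, -5]
z = y + H·x̄ = [-18, -5] + [19, 7] = [1, 2]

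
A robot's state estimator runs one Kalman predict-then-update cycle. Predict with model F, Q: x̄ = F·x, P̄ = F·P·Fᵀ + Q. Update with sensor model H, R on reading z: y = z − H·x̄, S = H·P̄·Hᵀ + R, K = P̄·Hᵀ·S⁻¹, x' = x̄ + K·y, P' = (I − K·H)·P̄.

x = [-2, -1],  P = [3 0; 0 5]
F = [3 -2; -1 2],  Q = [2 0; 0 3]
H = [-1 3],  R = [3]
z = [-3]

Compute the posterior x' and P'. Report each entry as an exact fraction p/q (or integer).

x̄ = F·x = [-4, 0]
P̄ = F·P·Fᵀ + Q = [49 -29; -29 26]
y = z − H·x̄ = [-7]
S = H·P̄·Hᵀ + R = [460]
K = P̄·Hᵀ·S⁻¹ = [-34/115; 107/460]
x' = x̄ + K·y = [-222/115, -749/460]
P' = (I − K·H)·P̄ = [1011/115 303/115; 303/115 511/460]

x' = [-222/115, -749/460]
P' = [1011/115 303/115; 303/115 511/460]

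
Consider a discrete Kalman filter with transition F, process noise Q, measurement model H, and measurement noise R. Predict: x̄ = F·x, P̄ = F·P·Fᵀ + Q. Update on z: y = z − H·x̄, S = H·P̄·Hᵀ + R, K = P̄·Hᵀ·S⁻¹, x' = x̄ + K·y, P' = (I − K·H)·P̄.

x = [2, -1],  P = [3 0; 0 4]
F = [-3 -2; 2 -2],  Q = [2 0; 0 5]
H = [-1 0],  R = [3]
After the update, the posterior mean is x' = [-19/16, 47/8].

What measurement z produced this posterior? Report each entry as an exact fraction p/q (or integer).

z = [1]

x̄ = F·x = [-4, 6]
P̄ = F·P·Fᵀ + Q = [45 -2; -2 33]
S = H·P̄·Hᵀ + R = [48]
K = P̄·Hᵀ·S⁻¹ = [-15/16; 1/24]
x' − x̄ = [45/16, -1/8] = K·y
y = (KᵀK)⁻¹·Kᵀ·(x' − x̄) = [-3]
z = y + H·x̄ = [-3] + [4] = [1]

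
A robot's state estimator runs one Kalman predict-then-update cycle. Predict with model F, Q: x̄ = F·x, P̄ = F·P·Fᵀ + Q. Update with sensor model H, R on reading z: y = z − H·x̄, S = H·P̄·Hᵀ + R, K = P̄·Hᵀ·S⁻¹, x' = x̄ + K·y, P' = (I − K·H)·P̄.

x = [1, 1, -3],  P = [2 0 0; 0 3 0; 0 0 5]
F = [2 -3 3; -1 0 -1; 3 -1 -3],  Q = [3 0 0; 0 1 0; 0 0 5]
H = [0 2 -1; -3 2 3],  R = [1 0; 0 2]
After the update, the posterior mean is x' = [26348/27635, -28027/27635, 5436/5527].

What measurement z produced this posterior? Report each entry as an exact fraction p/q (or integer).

x̄ = F·x = [-10, 2, 11]
P̄ = F·P·Fᵀ + Q = [83 -19 -24; -19 8 9; -24 9 71]
S = H·P̄·Hᵀ + R = [68 -103; -103 2188]
K = P̄·Hᵀ·S⁻¹ = [-67609/138175 -25854/138175; 25616/138175 7521/138175; -16951/27635 3029/27635]
x' − x̄ = [302698/27635, -83297/27635, -55361/5527] = K·y
y = (KᵀK)⁻¹·Kᵀ·(x' − x̄) = [4, -69]
z = y + H·x̄ = [4, -69] + [-7, 67] = [-3, -2]

z = [-3, -2]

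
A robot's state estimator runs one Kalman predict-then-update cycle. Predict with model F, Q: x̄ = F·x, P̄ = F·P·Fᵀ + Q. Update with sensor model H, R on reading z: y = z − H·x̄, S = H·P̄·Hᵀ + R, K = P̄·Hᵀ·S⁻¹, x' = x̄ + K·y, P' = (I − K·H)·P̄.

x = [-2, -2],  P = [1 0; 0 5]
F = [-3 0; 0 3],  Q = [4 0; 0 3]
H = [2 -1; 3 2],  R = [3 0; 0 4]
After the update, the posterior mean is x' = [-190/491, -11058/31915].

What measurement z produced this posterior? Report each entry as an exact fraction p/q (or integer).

x̄ = F·x = [6, -6]
P̄ = F·P·Fᵀ + Q = [13 0; 0 48]
S = H·P̄·Hᵀ + R = [103 -18; -18 313]
K = P̄·Hᵀ·S⁻¹ = [136/491 69/491; -13296/31915 9024/31915]
x' − x̄ = [-3136/491, 180432/31915] = K·y
y = (KᵀK)⁻¹·Kᵀ·(x' − x̄) = [-19, -8]
z = y + H·x̄ = [-19, -8] + [18, 6] = [-1, -2]

z = [-1, -2]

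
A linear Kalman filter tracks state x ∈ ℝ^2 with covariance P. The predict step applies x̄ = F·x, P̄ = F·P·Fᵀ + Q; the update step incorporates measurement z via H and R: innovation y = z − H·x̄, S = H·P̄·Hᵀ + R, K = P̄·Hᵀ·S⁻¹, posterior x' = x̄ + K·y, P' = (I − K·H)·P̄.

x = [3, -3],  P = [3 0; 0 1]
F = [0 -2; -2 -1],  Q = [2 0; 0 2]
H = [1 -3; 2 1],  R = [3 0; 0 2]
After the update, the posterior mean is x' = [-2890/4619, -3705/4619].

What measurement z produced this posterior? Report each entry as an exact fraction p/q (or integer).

x̄ = F·x = [6, -3]
P̄ = F·P·Fᵀ + Q = [6 2; 2 15]
S = H·P̄·Hᵀ + R = [132 -43; -43 49]
K = P̄·Hᵀ·S⁻¹ = [602/4619 1848/4619; -1290/4619 659/4619]
x' − x̄ = [-30604/4619, 10152/4619] = K·y
y = (KᵀK)⁻¹·Kᵀ·(x' − x̄) = [-14, -12]
z = y + H·x̄ = [-14, -12] + [15, 9] = [1, -3]

z = [1, -3]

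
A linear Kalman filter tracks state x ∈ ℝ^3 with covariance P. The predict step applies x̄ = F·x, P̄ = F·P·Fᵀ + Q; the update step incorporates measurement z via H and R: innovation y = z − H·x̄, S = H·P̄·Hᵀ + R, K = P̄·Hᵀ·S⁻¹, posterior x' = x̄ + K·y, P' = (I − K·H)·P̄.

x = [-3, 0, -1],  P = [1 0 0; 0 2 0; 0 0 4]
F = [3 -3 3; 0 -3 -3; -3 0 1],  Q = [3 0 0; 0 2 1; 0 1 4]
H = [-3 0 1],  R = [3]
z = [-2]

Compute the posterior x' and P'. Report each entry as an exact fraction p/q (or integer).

x̄ = F·x = [-12, 3, 8]
P̄ = F·P·Fᵀ + Q = [66 -18 3; -18 56 -11; 3 -11 17]
y = z − H·x̄ = [-46]
S = H·P̄·Hᵀ + R = [596]
K = P̄·Hᵀ·S⁻¹ = [-195/596; 43/596; 2/149]
x' = x̄ + K·y = [909/298, -95/298, 1100/149]
P' = (I − K·H)·P̄ = [1311/596 -2343/596 837/149; -2343/596 31527/596 -1725/149; 837/149 -1725/149 2517/149]

x' = [909/298, -95/298, 1100/149]
P' = [1311/596 -2343/596 837/149; -2343/596 31527/596 -1725/149; 837/149 -1725/149 2517/149]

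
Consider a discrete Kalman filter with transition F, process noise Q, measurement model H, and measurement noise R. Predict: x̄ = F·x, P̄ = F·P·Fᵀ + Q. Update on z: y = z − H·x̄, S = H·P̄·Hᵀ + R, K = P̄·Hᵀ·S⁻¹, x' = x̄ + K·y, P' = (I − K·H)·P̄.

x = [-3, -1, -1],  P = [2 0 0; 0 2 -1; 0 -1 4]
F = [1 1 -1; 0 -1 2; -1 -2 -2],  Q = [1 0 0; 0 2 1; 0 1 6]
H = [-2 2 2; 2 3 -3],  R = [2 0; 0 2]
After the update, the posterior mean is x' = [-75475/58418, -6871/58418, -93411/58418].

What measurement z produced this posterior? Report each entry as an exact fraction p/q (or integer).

x̄ = F·x = [-3, -1, 7]
P̄ = F·P·Fᵀ + Q = [11 -13 2; -13 24 -9; 2 -9 24]
S = H·P̄·Hᵀ + R = [254 2; 2 460]
K = P̄·Hᵀ·S⁻¹ = [-10097/58418 -2877/58418; 12807/58418 9215/58418; 6075/58418 -12091/58418]
x' − x̄ = [99779/58418, 51547/58418, -502337/58418] = K·y
y = (KᵀK)⁻¹·Kᵀ·(x' − x̄) = [-19, 32]
z = y + H·x̄ = [-19, 32] + [18, -30] = [-1, 2]

z = [-1, 2]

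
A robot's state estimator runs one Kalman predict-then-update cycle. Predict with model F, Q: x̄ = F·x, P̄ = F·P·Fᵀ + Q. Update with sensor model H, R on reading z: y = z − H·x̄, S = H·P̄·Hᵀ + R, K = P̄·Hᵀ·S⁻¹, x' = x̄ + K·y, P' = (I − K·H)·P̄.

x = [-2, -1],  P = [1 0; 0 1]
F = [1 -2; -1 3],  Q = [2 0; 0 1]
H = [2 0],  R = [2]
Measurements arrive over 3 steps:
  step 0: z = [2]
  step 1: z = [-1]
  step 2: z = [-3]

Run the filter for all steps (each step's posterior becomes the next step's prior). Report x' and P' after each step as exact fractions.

step 0: x̄ = F·x = [0, -1]
step 0: P̄ = F·P·Fᵀ + Q = [7 -7; -7 11]
step 0: y = z − H·x̄ = [2]
step 0: S = H·P̄·Hᵀ + R = [30]
step 0: K = P̄·Hᵀ·S⁻¹ = [7/15; -7/15]
step 0: x' = x̄ + K·y = [14/15, -29/15]
step 0: P' = (I − K·H)·P̄ = [7/15 -7/15; -7/15 67/15]
step 1: x̄ = F·x = [24/5, -101/15]
step 1: P̄ = F·P·Fᵀ + Q = [111/5 -148/5; -148/5 667/15]
step 1: y = z − H·x̄ = [-53/5]
step 1: S = H·P̄·Hᵀ + R = [454/5]
step 1: K = P̄·Hᵀ·S⁻¹ = [111/227; -148/227]
step 1: x' = x̄ + K·y = [-87/227, 121/681]
step 1: P' = (I − K·H)·P̄ = [111/227 -148/227; -148/227 3997/681]
step 2: x̄ = F·x = [-503/681, 208/227]
step 2: P̄ = F·P·Fᵀ + Q = [19459/681 -8845/227; -8845/227 13217/227]
step 2: y = z − H·x̄ = [-1037/681]
step 2: S = H·P̄·Hᵀ + R = [79198/681]
step 2: K = P̄·Hᵀ·S⁻¹ = [19459/39599; -26535/39599]
step 2: x' = x̄ + K·y = [-58880/39599, 76691/39599]
step 2: P' = (I − K·H)·P̄ = [19459/39599 -26535/39599; -26535/39599 237779/39599]

step 0: x' = [14/15, -29/15], P' = [7/15 -7/15; -7/15 67/15]
step 1: x' = [-87/227, 121/681], P' = [111/227 -148/227; -148/227 3997/681]
step 2: x' = [-58880/39599, 76691/39599], P' = [19459/39599 -26535/39599; -26535/39599 237779/39599]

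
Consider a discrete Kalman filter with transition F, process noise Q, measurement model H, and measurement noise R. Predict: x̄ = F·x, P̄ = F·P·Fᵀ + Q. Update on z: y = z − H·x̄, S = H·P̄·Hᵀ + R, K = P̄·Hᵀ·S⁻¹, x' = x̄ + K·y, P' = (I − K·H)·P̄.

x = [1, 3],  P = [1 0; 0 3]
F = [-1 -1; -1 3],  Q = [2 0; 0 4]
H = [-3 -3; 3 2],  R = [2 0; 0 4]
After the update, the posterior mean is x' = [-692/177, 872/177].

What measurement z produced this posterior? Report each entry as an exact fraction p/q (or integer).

z = [-3, -2]

x̄ = F·x = [-4, 8]
P̄ = F·P·Fᵀ + Q = [6 -8; -8 32]
S = H·P̄·Hᵀ + R = [200 -126; -126 90]
K = P̄·Hᵀ·S⁻¹ = [22/59 289/531; -40/59 -268/531]
x' − x̄ = [16/177, -544/177] = K·y
y = (KᵀK)⁻¹·Kᵀ·(x' − x̄) = [9, -6]
z = y + H·x̄ = [9, -6] + [-12, 4] = [-3, -2]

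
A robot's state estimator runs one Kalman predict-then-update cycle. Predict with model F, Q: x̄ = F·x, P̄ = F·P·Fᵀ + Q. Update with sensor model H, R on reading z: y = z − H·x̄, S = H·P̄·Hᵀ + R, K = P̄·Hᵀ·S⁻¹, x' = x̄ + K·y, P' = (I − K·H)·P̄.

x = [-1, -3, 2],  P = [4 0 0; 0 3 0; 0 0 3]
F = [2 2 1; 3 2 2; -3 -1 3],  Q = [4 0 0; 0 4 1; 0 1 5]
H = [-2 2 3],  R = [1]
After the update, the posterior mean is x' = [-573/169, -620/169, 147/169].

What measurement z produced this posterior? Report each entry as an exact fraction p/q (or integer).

z = [2]

x̄ = F·x = [-6, -5, 12]
P̄ = F·P·Fᵀ + Q = [35 42 -21; 42 64 -23; -21 -23 71]
S = H·P̄·Hᵀ + R = [676]
K = P̄·Hᵀ·S⁻¹ = [-49/676; -25/676; 209/676]
x' − x̄ = [441/169, 225/169, -1881/169] = K·y
y = (KᵀK)⁻¹·Kᵀ·(x' − x̄) = [-36]
z = y + H·x̄ = [-36] + [38] = [2]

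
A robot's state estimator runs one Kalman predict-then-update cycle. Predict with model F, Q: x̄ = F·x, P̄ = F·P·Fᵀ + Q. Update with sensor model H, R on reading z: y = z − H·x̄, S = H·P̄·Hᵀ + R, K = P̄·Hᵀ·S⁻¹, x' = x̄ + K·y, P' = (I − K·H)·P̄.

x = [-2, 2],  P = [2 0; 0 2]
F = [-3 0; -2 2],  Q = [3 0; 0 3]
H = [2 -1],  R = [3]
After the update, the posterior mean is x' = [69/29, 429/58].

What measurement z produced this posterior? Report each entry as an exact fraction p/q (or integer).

x̄ = F·x = [6, 8]
P̄ = F·P·Fᵀ + Q = [21 12; 12 19]
S = H·P̄·Hᵀ + R = [58]
K = P̄·Hᵀ·S⁻¹ = [15/29; 5/58]
x' − x̄ = [-105/29, -35/58] = K·y
y = (KᵀK)⁻¹·Kᵀ·(x' − x̄) = [-7]
z = y + H·x̄ = [-7] + [4] = [-3]

z = [-3]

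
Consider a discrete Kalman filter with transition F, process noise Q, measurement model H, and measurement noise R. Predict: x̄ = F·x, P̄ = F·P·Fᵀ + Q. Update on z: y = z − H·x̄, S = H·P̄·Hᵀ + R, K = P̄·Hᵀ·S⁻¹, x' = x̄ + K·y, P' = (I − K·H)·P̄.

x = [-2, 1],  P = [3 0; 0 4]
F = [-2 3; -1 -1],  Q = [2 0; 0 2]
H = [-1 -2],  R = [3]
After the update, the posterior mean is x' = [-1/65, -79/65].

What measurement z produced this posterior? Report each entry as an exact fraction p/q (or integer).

x̄ = F·x = [7, 1]
P̄ = F·P·Fᵀ + Q = [50 -6; -6 9]
S = H·P̄·Hᵀ + R = [65]
K = P̄·Hᵀ·S⁻¹ = [-38/65; -12/65]
x' − x̄ = [-456/65, -144/65] = K·y
y = (KᵀK)⁻¹·Kᵀ·(x' − x̄) = [12]
z = y + H·x̄ = [12] + [-9] = [3]

z = [3]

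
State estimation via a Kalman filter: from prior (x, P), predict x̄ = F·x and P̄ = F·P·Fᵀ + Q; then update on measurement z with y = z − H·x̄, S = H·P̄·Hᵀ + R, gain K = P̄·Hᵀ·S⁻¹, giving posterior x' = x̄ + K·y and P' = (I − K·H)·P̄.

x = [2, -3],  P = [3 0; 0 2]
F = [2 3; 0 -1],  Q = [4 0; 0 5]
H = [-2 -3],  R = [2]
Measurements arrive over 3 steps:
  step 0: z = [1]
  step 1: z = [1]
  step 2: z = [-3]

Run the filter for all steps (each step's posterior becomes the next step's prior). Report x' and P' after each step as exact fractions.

step 0: x' = [-5, 3], P' = [1886/129 -408/43; -408/43 274/43]
step 1: x' = [-293/3265, -213/653], P' = [80326/16325 -10512/3265; -10512/3265 1518/653]
step 2: x' = [-882433/1393801, 1934883/1393801], P' = [6575886/1393801 -4271472/1393801; -4271472/1393801 3075158/1393801]

step 0: x̄ = F·x = [-5, 3]
step 0: P̄ = F·P·Fᵀ + Q = [34 -6; -6 7]
step 0: y = z − H·x̄ = [0]
step 0: S = H·P̄·Hᵀ + R = [129]
step 0: K = P̄·Hᵀ·S⁻¹ = [-50/129; -3/43]
step 0: x' = x̄ + K·y = [-5, 3]
step 0: P' = (I − K·H)·P̄ = [1886/129 -408/43; -408/43 274/43]
step 1: x̄ = F·x = [-1, -3]
step 1: P̄ = F·P·Fᵀ + Q = [770/129 -6/43; -6/43 489/43]
step 1: y = z − H·x̄ = [-10]
step 1: S = H·P̄·Hᵀ + R = [16325/129]
step 1: K = P̄·Hᵀ·S⁻¹ = [-1486/16325; -873/3265]
step 1: x' = x̄ + K·y = [-293/3265, -213/653]
step 1: P' = (I − K·H)·P̄ = [80326/16325 -10512/3265; -10512/3265 1518/653]
step 2: x̄ = F·x = [-3781/3265, 213/653]
step 2: P̄ = F·P·Fᵀ + Q = [97434/16325 -1746/3265; -1746/3265 4783/653]
step 2: y = z − H·x̄ = [-14162/3265]
step 2: S = H·P̄·Hᵀ + R = [1393801/16325]
step 2: K = P̄·Hᵀ·S⁻¹ = [-168678/1393801; -341265/1393801]
step 2: x' = x̄ + K·y = [-882433/1393801, 1934883/1393801]
step 2: P' = (I − K·H)·P̄ = [6575886/1393801 -4271472/1393801; -4271472/1393801 3075158/1393801]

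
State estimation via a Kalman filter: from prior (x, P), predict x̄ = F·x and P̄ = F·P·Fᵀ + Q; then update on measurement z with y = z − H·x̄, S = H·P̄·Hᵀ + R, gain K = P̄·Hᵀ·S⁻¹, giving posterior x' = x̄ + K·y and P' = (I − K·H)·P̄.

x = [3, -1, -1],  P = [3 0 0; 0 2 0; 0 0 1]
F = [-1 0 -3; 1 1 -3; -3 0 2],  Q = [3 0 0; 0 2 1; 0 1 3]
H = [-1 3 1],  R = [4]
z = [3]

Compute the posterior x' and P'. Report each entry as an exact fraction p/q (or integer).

x̄ = F·x = [0, 5, -11]
P̄ = F·P·Fᵀ + Q = [15 6 3; 6 16 -14; 3 -14 34]
y = z − H·x̄ = [-1]
S = H·P̄·Hᵀ + R = [71]
K = P̄·Hᵀ·S⁻¹ = [6/71; 28/71; -11/71]
x' = x̄ + K·y = [-6/71, 327/71, -770/71]
P' = (I − K·H)·P̄ = [1029/71 258/71 279/71; 258/71 352/71 -686/71; 279/71 -686/71 2293/71]

x' = [-6/71, 327/71, -770/71]
P' = [1029/71 258/71 279/71; 258/71 352/71 -686/71; 279/71 -686/71 2293/71]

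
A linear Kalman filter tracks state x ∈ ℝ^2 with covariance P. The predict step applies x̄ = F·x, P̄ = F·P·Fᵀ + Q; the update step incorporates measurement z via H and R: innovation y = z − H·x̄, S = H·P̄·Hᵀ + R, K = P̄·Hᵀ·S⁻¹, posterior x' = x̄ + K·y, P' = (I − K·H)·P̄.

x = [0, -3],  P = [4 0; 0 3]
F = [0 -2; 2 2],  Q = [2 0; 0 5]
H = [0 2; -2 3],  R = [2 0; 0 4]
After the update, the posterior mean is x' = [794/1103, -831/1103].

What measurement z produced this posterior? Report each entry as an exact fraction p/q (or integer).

z = [-2, -3]

x̄ = F·x = [6, -6]
P̄ = F·P·Fᵀ + Q = [14 -12; -12 33]
S = H·P̄·Hᵀ + R = [134 246; 246 501]
K = P̄·Hᵀ·S⁻¹ = [620/1103 -1336/3309; 468/1103 41/1103]
x' − x̄ = [-5824/1103, 5787/1103] = K·y
y = (KᵀK)⁻¹·Kᵀ·(x' − x̄) = [10, 27]
z = y + H·x̄ = [10, 27] + [-12, -30] = [-2, -3]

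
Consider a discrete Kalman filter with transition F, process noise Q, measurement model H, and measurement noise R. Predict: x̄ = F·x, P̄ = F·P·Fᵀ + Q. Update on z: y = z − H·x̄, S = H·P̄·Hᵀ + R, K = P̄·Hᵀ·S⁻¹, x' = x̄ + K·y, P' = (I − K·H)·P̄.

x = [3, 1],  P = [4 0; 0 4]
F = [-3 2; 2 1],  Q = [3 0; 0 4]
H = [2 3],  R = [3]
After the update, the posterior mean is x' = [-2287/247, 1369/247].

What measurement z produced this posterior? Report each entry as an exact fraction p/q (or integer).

z = [-2]

x̄ = F·x = [-7, 7]
P̄ = F·P·Fᵀ + Q = [55 -16; -16 24]
S = H·P̄·Hᵀ + R = [247]
K = P̄·Hᵀ·S⁻¹ = [62/247; 40/247]
x' − x̄ = [-558/247, -360/247] = K·y
y = (KᵀK)⁻¹·Kᵀ·(x' − x̄) = [-9]
z = y + H·x̄ = [-9] + [7] = [-2]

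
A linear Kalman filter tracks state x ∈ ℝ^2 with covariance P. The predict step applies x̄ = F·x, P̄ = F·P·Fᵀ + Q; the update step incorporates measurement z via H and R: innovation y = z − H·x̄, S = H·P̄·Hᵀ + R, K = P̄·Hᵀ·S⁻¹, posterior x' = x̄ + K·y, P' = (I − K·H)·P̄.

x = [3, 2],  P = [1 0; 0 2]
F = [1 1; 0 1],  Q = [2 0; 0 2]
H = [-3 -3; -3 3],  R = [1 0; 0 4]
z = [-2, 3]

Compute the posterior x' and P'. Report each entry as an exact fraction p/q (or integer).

x' = [17/5701, 4058/5701]
P' = [740/5701 -424/5701; -424/5701 736/5701]

x̄ = F·x = [5, 2]
P̄ = F·P·Fᵀ + Q = [5 2; 2 4]
y = z − H·x̄ = [19, 12]
S = H·P̄·Hᵀ + R = [118 9; 9 49]
K = P̄·Hᵀ·S⁻¹ = [-948/5701 -873/5701; -936/5701 870/5701]
x' = x̄ + K·y = [17/5701, 4058/5701]
P' = (I − K·H)·P̄ = [740/5701 -424/5701; -424/5701 736/5701]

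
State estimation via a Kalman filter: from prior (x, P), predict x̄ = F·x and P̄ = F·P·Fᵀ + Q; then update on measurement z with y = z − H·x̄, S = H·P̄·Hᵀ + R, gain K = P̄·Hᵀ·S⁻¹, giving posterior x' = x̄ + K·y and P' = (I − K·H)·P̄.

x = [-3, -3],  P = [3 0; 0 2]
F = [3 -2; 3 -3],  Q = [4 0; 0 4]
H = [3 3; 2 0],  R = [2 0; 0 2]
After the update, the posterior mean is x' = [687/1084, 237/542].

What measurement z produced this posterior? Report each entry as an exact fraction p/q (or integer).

z = [3, 2]

x̄ = F·x = [-3, 0]
P̄ = F·P·Fᵀ + Q = [39 39; 39 49]
S = H·P̄·Hᵀ + R = [1496 468; 468 158]
K = P̄·Hᵀ·S⁻¹ = [117/4336 897/2168; 651/2168 -429/1084]
x' − x̄ = [3939/1084, 237/542] = K·y
y = (KᵀK)⁻¹·Kᵀ·(x' − x̄) = [12, 8]
z = y + H·x̄ = [12, 8] + [-9, -6] = [3, 2]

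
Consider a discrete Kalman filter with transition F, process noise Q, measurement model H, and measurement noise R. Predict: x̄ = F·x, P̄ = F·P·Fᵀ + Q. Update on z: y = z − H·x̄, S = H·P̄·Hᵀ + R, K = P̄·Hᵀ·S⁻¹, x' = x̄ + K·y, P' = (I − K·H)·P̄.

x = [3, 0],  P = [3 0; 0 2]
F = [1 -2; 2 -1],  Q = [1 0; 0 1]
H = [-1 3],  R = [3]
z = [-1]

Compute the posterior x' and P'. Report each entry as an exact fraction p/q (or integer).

x' = [-1/5, -2/9]
P' = [42/5 3; 3 25/18]

x̄ = F·x = [3, 6]
P̄ = F·P·Fᵀ + Q = [12 10; 10 15]
y = z − H·x̄ = [-16]
S = H·P̄·Hᵀ + R = [90]
K = P̄·Hᵀ·S⁻¹ = [1/5; 7/18]
x' = x̄ + K·y = [-1/5, -2/9]
P' = (I − K·H)·P̄ = [42/5 3; 3 25/18]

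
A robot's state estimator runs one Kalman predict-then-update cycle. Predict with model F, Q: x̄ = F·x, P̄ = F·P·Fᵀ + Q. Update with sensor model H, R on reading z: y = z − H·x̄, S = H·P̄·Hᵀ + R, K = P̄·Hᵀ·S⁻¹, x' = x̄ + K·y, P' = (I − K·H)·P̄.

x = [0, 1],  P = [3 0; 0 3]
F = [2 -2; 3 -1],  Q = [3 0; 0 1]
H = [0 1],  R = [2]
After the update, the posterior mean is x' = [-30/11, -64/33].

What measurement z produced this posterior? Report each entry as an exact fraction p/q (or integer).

x̄ = F·x = [-2, -1]
P̄ = F·P·Fᵀ + Q = [27 24; 24 31]
S = H·P̄·Hᵀ + R = [33]
K = P̄·Hᵀ·S⁻¹ = [8/11; 31/33]
x' − x̄ = [-8/11, -31/33] = K·y
y = (KᵀK)⁻¹·Kᵀ·(x' − x̄) = [-1]
z = y + H·x̄ = [-1] + [-1] = [-2]

z = [-2]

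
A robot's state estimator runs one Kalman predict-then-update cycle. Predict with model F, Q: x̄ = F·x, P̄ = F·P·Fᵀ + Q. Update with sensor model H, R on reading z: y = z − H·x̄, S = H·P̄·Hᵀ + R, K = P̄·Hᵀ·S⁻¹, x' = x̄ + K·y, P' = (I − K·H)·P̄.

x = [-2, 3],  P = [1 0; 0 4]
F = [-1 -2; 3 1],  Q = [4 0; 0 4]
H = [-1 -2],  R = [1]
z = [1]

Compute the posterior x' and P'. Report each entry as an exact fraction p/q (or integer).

x̄ = F·x = [-4, -3]
P̄ = F·P·Fᵀ + Q = [21 -11; -11 17]
y = z − H·x̄ = [-9]
S = H·P̄·Hᵀ + R = [46]
K = P̄·Hᵀ·S⁻¹ = [1/46; -1/2]
x' = x̄ + K·y = [-193/46, 3/2]
P' = (I − K·H)·P̄ = [965/46 -21/2; -21/2 11/2]

x' = [-193/46, 3/2]
P' = [965/46 -21/2; -21/2 11/2]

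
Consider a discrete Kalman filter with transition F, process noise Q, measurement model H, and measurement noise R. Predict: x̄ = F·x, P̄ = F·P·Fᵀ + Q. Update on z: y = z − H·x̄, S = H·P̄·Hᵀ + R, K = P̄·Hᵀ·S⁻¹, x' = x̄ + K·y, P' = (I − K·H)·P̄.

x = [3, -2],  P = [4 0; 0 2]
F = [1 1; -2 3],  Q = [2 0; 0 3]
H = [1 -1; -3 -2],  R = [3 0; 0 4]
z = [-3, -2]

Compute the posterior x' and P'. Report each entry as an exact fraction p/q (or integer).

x' = [-269/506, 428/253]
P' = [149/253 -257/506; -257/506 1187/1012]

x̄ = F·x = [1, -12]
P̄ = F·P·Fᵀ + Q = [8 -2; -2 37]
y = z − H·x̄ = [-16, -23]
S = H·P̄·Hᵀ + R = [52 48; 48 200]
K = P̄·Hᵀ·S⁻¹ = [185/506 -95/506; -567/1012 -52/253]
x' = x̄ + K·y = [-269/506, 428/253]
P' = (I − K·H)·P̄ = [149/253 -257/506; -257/506 1187/1012]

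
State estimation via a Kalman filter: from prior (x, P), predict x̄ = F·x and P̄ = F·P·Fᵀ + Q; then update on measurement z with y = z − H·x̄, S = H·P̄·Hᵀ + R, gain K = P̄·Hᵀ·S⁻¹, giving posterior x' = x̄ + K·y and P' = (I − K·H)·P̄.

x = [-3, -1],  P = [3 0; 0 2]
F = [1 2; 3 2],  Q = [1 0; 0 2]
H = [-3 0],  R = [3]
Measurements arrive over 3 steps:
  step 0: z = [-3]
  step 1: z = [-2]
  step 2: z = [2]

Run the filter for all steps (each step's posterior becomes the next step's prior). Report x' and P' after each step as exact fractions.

step 0: x̄ = F·x = [-5, -11]
step 0: P̄ = F·P·Fᵀ + Q = [12 17; 17 37]
step 0: y = z − H·x̄ = [-18]
step 0: S = H·P̄·Hᵀ + R = [111]
step 0: K = P̄·Hᵀ·S⁻¹ = [-12/37; -17/37]
step 0: x' = x̄ + K·y = [31/37, -101/37]
step 0: P' = (I − K·H)·P̄ = [12/37 17/37; 17/37 502/37]
step 1: x̄ = F·x = [-171/37, -109/37]
step 1: P̄ = F·P·Fᵀ + Q = [2125/37 2180/37; 2180/37 2394/37]
step 1: y = z − H·x̄ = [-587/37]
step 1: S = H·P̄·Hᵀ + R = [19236/37]
step 1: K = P̄·Hᵀ·S⁻¹ = [-2125/6412; -545/1603]
step 1: x' = x̄ + K·y = [4079/6412, 3924/1603]
step 1: P' = (I − K·H)·P̄ = [2125/6412 545/1603; 545/1603 7386/1603]
step 2: x̄ = F·x = [35471/6412, 43629/6412]
step 2: P̄ = F·P·Fᵀ + Q = [135433/6412 141991/6412; 141991/6412 176285/6412]
step 2: y = z − H·x̄ = [119237/6412]
step 2: S = H·P̄·Hᵀ + R = [1238133/6412]
step 2: K = P̄·Hᵀ·S⁻¹ = [-135433/412711; -141991/412711]
step 2: x' = x̄ + K·y = [-235395/412711, 167746/412711]
step 2: P' = (I − K·H)·P̄ = [135433/412711 141991/412711; 141991/412711 1913666/412711]

step 0: x' = [31/37, -101/37], P' = [12/37 17/37; 17/37 502/37]
step 1: x' = [4079/6412, 3924/1603], P' = [2125/6412 545/1603; 545/1603 7386/1603]
step 2: x' = [-235395/412711, 167746/412711], P' = [135433/412711 141991/412711; 141991/412711 1913666/412711]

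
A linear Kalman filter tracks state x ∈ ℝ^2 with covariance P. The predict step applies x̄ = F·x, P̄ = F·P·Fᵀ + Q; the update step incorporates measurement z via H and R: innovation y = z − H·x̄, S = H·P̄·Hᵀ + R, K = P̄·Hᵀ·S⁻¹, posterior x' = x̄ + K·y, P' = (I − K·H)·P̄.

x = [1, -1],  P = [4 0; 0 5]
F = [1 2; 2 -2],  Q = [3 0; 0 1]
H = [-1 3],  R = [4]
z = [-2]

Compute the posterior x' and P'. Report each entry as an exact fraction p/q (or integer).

x̄ = F·x = [-1, 4]
P̄ = F·P·Fᵀ + Q = [27 -12; -12 37]
y = z − H·x̄ = [-15]
S = H·P̄·Hᵀ + R = [436]
K = P̄·Hᵀ·S⁻¹ = [-63/436; 123/436]
x' = x̄ + K·y = [509/436, -101/436]
P' = (I − K·H)·P̄ = [7803/436 2517/436; 2517/436 1003/436]

x' = [509/436, -101/436]
P' = [7803/436 2517/436; 2517/436 1003/436]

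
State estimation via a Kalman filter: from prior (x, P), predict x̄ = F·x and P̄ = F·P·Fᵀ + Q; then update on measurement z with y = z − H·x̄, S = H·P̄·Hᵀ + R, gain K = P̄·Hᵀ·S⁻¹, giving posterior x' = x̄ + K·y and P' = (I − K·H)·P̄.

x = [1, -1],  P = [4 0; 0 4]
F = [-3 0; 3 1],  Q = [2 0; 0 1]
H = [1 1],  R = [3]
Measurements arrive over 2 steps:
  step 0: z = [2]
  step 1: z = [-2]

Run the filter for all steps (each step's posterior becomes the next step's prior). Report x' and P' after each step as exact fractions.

step 0: x' = [-12/5, 7/2], P' = [188/5 -37; -37 77/2]
step 1: x' = [-3011/445, 2286/445], P' = [23788/445 -20398/445; -20398/445 18253/445]

step 0: x̄ = F·x = [-3, 2]
step 0: P̄ = F·P·Fᵀ + Q = [38 -36; -36 41]
step 0: y = z − H·x̄ = [3]
step 0: S = H·P̄·Hᵀ + R = [10]
step 0: K = P̄·Hᵀ·S⁻¹ = [1/5; 1/2]
step 0: x' = x̄ + K·y = [-12/5, 7/2]
step 0: P' = (I − K·H)·P̄ = [188/5 -37; -37 77/2]
step 1: x̄ = F·x = [36/5, -37/10]
step 1: P̄ = F·P·Fᵀ + Q = [1702/5 -1137/5; -1137/5 1559/10]
step 1: y = z − H·x̄ = [-11/2]
step 1: S = H·P̄·Hᵀ + R = [89/2]
step 1: K = P̄·Hᵀ·S⁻¹ = [226/89; -143/89]
step 1: x' = x̄ + K·y = [-3011/445, 2286/445]
step 1: P' = (I − K·H)·P̄ = [23788/445 -20398/445; -20398/445 18253/445]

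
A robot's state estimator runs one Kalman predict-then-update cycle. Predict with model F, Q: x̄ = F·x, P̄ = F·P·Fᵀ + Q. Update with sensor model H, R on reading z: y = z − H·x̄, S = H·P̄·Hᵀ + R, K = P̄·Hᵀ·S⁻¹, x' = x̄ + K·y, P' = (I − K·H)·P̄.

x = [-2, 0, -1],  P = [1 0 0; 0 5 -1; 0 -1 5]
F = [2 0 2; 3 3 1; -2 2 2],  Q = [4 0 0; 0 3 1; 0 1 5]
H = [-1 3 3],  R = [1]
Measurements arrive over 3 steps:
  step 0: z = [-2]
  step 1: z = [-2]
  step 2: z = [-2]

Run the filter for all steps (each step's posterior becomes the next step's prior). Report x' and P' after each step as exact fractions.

step 0: x' = [-3635/628, -7119/1256, 482/157], P' = [8431/314 1739/628 972/157; 1739/628 13215/1256 -1497/157; 972/157 -1497/157 1829/157]
step 1: x' = [824780/1541631, 33271/220233, -144844/220233], P' = [305044072/1541631 31376492/220233 -16844072/220233; 31376492/220233 24860278/220233 -14367151/220233; -16844072/220233 -14367151/220233 8744785/220233]
step 2: x' = [-444017042/1651533151, 34341219583/26424530416, -3395347669/1651533151], P' = [164226991864/1651533151 121992424882/1651533151 -67184545592/1651533151; 121992424882/1651533151 1738337136761/26424530416 -67700239712/1651533151; -67184545592/1651533151 -67700239712/1651533151 45229044007/1651533151]

step 0: x̄ = F·x = [-6, -7, 2]
step 0: P̄ = F·P·Fᵀ + Q = [28 10 12; 10 56 27; 12 27 41]
step 0: y = z − H·x̄ = [7]
step 0: S = H·P̄·Hᵀ + R = [1256]
step 0: K = P̄·Hᵀ·S⁻¹ = [19/628; 239/1256; 24/157]
step 0: x' = x̄ + K·y = [-3635/628, -7119/1256, 482/157]
step 0: P' = (I − K·H)·P̄ = [8431/314 1739/628 972/157; 1739/628 13215/1256 -1497/157; 972/157 -1497/157 1829/157]
step 1: x̄ = F·x = [-1707/314, -39311/1256, 4007/628]
step 1: P̄ = F·P·Fᵀ + Q = [32582/157 60707/314 -13795/157; 60707/314 478255/1256 -78619/628; -13795/157 -78619/628 16681/314]
step 1: y = z − H·x̄ = [84551/1256]
step 1: S = H·P̄·Hᵀ + R = [1541631/1256]
step 1: K = P̄·Hᵀ·S⁻¹ = [136748/1541631; 102889/220233; -23026/220233]
step 1: x' = x̄ + K·y = [824780/1541631, 33271/220233, -144844/220233]
step 1: P' = (I − K·H)·P̄ = [305044072/1541631 31376492/220233 -16844072/220233; 31376492/220233 24860278/220233 -14367151/220233; -16844072/220233 -14367151/220233 8744785/220233]
step 2: x̄ = F·x = [-378256/1541631, 2159123/1541631, -3211582/1541631]
step 2: P̄ = F·P·Fᵀ + Q = [527928760/1541631 1723815712/1541631 -499060760/1541631; 1723815712/1541631 7019999176/1541631 -1938358607/1541631; -499060760/1541631 -1938358607/1541631 550450231/1541631]
step 2: y = z − H·x̄ = [-304141/1541631]
step 2: S = H·P̄·Hᵀ + R = [26424530416/1541631]
step 2: K = P̄·Hᵀ·S⁻¹ = [196646006/1651533151; 13521105995/26424530416; -229041523/1651533151]
step 2: x' = x̄ + K·y = [-444017042/1651533151, 34341219583/26424530416, -3395347669/1651533151]
step 2: P' = (I − K·H)·P̄ = [164226991864/1651533151 121992424882/1651533151 -67184545592/1651533151; 121992424882/1651533151 1738337136761/26424530416 -67700239712/1651533151; -67184545592/1651533151 -67700239712/1651533151 45229044007/1651533151]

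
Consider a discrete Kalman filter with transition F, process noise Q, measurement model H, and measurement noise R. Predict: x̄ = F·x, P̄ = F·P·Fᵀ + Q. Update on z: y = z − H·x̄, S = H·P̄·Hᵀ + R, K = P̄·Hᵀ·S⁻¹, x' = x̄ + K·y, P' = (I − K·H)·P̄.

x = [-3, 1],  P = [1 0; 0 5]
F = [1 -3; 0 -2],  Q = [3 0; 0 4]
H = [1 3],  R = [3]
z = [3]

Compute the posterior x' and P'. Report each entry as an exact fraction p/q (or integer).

x̄ = F·x = [-6, -2]
P̄ = F·P·Fᵀ + Q = [49 30; 30 24]
y = z − H·x̄ = [15]
S = H·P̄·Hᵀ + R = [448]
K = P̄·Hᵀ·S⁻¹ = [139/448; 51/224]
x' = x̄ + K·y = [-603/448, 317/224]
P' = (I − K·H)·P̄ = [2631/448 -369/224; -369/224 87/112]

x' = [-603/448, 317/224]
P' = [2631/448 -369/224; -369/224 87/112]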